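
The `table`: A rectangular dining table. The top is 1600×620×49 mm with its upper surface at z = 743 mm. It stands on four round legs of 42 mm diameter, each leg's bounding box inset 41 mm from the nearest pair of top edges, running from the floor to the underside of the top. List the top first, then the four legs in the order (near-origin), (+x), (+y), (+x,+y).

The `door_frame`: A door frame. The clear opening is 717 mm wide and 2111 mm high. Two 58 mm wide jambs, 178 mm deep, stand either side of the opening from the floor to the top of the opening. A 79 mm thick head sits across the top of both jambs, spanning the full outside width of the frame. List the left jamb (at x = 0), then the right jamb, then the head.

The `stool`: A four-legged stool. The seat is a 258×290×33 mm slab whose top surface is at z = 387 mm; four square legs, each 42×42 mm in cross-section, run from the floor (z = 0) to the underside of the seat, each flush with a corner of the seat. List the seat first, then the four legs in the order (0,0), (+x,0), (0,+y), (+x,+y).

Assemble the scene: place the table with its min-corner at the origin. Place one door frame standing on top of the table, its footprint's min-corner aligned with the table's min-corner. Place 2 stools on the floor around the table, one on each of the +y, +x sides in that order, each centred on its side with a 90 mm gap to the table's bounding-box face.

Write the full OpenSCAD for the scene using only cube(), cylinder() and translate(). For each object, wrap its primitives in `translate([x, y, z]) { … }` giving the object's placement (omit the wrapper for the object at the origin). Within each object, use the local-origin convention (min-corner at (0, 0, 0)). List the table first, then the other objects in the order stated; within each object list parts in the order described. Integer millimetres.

translate([0, 0, 694]) cube([1600, 620, 49]);
translate([62, 62, 0]) cylinder(h = 694, r = 21);
translate([1538, 62, 0]) cylinder(h = 694, r = 21);
translate([62, 558, 0]) cylinder(h = 694, r = 21);
translate([1538, 558, 0]) cylinder(h = 694, r = 21);
translate([0, 0, 743]) {
  cube([58, 178, 2111]);
  translate([775, 0, 0]) cube([58, 178, 2111]);
  translate([0, 0, 2111]) cube([833, 178, 79]);
}
translate([671, 710, 0]) {
  translate([0, 0, 354]) cube([258, 290, 33]);
  cube([42, 42, 354]);
  translate([216, 0, 0]) cube([42, 42, 354]);
  translate([0, 248, 0]) cube([42, 42, 354]);
  translate([216, 248, 0]) cube([42, 42, 354]);
}
translate([1690, 165, 0]) {
  translate([0, 0, 354]) cube([258, 290, 33]);
  cube([42, 42, 354]);
  translate([216, 0, 0]) cube([42, 42, 354]);
  translate([0, 248, 0]) cube([42, 42, 354]);
  translate([216, 248, 0]) cube([42, 42, 354]);
}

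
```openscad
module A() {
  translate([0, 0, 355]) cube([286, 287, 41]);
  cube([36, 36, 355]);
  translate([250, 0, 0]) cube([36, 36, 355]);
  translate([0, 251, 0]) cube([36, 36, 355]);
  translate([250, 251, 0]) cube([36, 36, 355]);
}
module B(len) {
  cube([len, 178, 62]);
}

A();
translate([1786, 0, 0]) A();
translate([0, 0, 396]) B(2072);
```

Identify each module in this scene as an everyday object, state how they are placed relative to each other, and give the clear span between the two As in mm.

Second stool starts at x = 1786; first ends at x = 286; clear span = 1786 − 286 = 1500 mm.

A is a stool. B is a beam. A beam spans the tops of two stools. The clear span between the two stools is 1500 mm.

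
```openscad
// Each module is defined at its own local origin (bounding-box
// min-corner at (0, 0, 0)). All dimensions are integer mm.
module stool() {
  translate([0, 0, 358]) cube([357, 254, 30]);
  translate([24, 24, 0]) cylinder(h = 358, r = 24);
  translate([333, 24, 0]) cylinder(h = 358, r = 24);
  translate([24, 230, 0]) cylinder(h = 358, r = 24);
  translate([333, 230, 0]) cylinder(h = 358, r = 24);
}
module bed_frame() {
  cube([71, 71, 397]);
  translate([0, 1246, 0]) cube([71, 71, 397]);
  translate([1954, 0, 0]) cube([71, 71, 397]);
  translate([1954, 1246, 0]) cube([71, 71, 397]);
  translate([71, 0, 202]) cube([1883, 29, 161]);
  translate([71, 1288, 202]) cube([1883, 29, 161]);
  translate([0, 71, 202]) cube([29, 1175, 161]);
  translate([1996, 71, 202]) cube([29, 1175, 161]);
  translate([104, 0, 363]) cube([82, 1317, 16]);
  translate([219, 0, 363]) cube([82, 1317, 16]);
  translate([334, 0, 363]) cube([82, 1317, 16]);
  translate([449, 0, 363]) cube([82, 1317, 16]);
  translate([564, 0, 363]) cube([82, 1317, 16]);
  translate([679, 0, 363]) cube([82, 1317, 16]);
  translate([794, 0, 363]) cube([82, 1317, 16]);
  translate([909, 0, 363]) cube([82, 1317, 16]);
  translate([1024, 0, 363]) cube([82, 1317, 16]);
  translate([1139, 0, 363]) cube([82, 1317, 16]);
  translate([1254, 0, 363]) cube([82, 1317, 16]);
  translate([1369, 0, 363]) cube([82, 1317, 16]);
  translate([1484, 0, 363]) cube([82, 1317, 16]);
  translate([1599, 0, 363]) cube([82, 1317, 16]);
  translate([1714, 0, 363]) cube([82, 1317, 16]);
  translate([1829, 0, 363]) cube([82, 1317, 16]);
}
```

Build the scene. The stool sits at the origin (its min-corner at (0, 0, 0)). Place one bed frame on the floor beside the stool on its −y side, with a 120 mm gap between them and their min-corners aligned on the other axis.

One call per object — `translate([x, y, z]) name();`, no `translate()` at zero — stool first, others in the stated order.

stool();
translate([0, -1437, 0]) bed_frame();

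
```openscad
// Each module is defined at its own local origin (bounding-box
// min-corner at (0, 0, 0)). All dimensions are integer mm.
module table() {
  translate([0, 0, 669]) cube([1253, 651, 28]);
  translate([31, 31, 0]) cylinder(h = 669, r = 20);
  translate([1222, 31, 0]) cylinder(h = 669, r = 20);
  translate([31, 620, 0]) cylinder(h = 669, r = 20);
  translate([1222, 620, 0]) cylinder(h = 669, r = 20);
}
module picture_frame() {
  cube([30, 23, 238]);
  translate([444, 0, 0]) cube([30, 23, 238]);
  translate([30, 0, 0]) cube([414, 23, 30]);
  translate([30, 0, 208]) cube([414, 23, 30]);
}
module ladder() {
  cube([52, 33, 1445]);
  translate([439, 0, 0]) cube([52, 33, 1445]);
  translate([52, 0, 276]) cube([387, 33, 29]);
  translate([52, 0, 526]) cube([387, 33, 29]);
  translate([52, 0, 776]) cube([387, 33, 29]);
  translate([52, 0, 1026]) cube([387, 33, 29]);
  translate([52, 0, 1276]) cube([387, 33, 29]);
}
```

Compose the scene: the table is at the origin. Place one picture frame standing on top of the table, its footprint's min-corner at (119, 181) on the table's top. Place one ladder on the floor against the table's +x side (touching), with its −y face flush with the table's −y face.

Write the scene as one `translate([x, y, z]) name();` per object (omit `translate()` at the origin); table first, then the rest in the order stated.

table();
translate([119, 181, 697]) picture_frame();
translate([1253, 0, 0]) ladder();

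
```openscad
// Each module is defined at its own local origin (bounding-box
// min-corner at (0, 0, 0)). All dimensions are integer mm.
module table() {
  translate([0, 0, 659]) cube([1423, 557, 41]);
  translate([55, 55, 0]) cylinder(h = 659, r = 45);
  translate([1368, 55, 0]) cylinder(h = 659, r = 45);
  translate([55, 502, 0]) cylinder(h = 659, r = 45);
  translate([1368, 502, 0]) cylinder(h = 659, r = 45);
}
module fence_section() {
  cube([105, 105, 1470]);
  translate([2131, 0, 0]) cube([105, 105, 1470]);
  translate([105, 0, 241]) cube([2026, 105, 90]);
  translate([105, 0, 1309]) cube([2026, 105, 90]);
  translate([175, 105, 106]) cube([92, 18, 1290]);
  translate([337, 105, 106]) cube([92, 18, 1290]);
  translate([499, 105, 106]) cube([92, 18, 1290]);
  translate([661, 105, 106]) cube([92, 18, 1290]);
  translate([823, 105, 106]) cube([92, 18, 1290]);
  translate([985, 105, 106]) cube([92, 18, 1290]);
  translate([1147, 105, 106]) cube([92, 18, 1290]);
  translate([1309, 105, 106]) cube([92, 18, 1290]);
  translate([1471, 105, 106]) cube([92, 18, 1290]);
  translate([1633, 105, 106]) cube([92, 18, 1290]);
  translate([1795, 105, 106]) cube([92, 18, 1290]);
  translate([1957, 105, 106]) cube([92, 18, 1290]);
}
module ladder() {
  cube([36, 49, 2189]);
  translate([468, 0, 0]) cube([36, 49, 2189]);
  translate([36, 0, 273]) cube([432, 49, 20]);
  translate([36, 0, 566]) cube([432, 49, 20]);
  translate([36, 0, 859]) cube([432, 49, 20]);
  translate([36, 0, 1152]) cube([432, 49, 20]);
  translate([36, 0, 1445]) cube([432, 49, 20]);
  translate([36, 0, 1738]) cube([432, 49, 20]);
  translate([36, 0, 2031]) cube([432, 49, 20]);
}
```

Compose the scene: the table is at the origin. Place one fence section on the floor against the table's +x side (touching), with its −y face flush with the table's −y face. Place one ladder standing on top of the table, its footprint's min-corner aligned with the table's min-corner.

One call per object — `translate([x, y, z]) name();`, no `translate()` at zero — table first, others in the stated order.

table();
translate([1423, 0, 0]) fence_section();
translate([0, 0, 700]) ladder();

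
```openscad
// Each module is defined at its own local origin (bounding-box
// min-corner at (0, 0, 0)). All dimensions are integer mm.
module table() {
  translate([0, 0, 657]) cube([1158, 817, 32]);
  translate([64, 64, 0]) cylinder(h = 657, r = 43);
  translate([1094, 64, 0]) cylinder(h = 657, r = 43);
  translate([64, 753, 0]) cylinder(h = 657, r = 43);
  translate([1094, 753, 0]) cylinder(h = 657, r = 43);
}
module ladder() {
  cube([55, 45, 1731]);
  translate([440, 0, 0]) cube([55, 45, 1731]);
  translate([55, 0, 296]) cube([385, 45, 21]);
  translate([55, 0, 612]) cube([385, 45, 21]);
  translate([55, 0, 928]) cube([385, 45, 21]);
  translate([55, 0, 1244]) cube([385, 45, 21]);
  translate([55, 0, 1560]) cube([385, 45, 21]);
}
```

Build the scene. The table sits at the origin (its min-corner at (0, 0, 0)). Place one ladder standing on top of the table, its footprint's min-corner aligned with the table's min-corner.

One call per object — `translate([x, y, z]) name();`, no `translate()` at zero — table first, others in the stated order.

table();
translate([0, 0, 689]) ladder();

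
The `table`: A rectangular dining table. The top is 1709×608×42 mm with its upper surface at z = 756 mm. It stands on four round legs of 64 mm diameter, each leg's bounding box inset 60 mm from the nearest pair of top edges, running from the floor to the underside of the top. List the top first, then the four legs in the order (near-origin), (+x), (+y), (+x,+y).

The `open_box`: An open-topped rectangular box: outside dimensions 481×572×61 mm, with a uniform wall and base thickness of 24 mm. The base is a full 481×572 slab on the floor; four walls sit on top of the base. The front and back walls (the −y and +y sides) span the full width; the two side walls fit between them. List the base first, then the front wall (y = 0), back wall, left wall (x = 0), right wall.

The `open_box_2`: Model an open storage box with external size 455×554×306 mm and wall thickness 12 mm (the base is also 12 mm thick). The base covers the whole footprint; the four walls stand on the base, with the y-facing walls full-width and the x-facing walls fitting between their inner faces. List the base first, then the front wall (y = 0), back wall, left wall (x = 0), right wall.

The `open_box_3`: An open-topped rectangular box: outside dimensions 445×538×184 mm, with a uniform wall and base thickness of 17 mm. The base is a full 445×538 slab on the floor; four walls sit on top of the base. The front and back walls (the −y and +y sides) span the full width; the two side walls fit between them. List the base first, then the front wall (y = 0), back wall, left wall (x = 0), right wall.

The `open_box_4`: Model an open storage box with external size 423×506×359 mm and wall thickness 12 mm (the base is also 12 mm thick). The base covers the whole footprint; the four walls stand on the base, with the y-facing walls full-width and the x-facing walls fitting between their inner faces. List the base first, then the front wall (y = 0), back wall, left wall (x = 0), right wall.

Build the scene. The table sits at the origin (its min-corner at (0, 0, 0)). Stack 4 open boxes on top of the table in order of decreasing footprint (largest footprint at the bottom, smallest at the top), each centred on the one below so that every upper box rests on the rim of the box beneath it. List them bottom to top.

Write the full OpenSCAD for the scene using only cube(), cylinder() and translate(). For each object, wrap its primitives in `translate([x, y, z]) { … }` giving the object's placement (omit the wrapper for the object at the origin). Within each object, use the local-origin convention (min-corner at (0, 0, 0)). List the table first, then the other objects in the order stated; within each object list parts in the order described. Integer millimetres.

translate([0, 0, 714]) cube([1709, 608, 42]);
translate([92, 92, 0]) cylinder(h = 714, r = 32);
translate([1617, 92, 0]) cylinder(h = 714, r = 32);
translate([92, 516, 0]) cylinder(h = 714, r = 32);
translate([1617, 516, 0]) cylinder(h = 714, r = 32);
translate([614, 18, 756]) {
  cube([481, 572, 24]);
  translate([0, 0, 24]) cube([481, 24, 37]);
  translate([0, 548, 24]) cube([481, 24, 37]);
  translate([0, 24, 24]) cube([24, 524, 37]);
  translate([457, 24, 24]) cube([24, 524, 37]);
}
translate([627, 27, 817]) {
  cube([455, 554, 12]);
  translate([0, 0, 12]) cube([455, 12, 294]);
  translate([0, 542, 12]) cube([455, 12, 294]);
  translate([0, 12, 12]) cube([12, 530, 294]);
  translate([443, 12, 12]) cube([12, 530, 294]);
}
translate([632, 35, 1123]) {
  cube([445, 538, 17]);
  translate([0, 0, 17]) cube([445, 17, 167]);
  translate([0, 521, 17]) cube([445, 17, 167]);
  translate([0, 17, 17]) cube([17, 504, 167]);
  translate([428, 17, 17]) cube([17, 504, 167]);
}
translate([643, 51, 1307]) {
  cube([423, 506, 12]);
  translate([0, 0, 12]) cube([423, 12, 347]);
  translate([0, 494, 12]) cube([423, 12, 347]);
  translate([0, 12, 12]) cube([12, 482, 347]);
  translate([411, 12, 12]) cube([12, 482, 347]);
}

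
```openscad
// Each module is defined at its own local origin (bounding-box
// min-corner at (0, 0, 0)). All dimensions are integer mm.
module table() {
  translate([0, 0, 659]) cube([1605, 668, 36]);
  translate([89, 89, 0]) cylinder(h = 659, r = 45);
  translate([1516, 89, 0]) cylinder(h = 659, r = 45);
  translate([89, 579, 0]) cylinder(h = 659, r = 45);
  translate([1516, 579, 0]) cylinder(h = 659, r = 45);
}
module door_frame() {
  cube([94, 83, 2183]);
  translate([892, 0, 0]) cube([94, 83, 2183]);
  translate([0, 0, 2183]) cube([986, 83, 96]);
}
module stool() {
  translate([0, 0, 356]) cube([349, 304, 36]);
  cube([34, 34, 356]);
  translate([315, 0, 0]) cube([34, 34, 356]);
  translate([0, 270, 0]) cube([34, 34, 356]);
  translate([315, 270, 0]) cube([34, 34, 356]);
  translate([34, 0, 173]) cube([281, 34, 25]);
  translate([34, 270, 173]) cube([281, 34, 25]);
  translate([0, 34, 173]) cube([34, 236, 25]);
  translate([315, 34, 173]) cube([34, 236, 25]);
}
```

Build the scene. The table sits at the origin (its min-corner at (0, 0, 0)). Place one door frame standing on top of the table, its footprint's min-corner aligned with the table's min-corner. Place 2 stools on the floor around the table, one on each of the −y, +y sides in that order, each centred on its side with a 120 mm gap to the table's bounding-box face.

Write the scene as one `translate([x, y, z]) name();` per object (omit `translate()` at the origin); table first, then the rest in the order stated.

table();
translate([0, 0, 695]) door_frame();
translate([628, -424, 0]) stool();
translate([628, 788, 0]) stool();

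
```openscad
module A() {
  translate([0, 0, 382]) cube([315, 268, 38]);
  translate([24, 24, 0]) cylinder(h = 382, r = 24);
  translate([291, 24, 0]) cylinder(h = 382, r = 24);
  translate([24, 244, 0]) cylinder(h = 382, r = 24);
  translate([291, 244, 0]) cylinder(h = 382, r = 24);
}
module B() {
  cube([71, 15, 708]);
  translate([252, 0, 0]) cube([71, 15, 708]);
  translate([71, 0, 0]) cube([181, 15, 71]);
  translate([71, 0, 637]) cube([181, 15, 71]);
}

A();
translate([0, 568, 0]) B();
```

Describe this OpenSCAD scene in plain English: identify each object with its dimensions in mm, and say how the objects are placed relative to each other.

A is a four-legged stool. The seat is 315×268 mm, 38 mm thick, top at z = 420 mm. It stands on four round legs, each 48 mm in diameter, from z = 0 to the seat underside, each leg's axis is inset half a diameter from the nearest pair of seat edges (so the leg's bounding box is flush with the corner).

B is a rectangular picture frame lying in the x–z plane (depth along y). The opening is 181 mm wide (x) by 566 mm tall (z), surrounded by a border 71 mm wide on all four sides. The frame is 15 mm deep and is made of two full-height vertical stiles with two horizontal rails fitted between them.

The picture frame is on the floor beside the stool on its +y side.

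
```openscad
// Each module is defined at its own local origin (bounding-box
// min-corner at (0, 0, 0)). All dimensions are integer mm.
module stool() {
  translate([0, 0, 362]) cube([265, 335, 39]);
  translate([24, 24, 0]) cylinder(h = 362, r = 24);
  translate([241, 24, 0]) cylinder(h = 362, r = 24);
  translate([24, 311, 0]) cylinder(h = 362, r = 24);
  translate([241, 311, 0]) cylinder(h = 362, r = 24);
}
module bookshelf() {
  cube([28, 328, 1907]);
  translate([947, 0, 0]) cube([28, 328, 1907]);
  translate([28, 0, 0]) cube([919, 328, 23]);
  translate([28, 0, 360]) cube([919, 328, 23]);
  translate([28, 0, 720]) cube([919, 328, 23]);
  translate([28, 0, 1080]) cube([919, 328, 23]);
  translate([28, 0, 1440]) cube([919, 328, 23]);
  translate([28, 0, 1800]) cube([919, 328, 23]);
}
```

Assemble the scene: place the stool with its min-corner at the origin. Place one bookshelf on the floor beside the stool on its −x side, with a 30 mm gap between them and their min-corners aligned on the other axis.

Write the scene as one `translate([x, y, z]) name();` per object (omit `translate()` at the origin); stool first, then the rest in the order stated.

stool();
translate([-1005, 0, 0]) bookshelf();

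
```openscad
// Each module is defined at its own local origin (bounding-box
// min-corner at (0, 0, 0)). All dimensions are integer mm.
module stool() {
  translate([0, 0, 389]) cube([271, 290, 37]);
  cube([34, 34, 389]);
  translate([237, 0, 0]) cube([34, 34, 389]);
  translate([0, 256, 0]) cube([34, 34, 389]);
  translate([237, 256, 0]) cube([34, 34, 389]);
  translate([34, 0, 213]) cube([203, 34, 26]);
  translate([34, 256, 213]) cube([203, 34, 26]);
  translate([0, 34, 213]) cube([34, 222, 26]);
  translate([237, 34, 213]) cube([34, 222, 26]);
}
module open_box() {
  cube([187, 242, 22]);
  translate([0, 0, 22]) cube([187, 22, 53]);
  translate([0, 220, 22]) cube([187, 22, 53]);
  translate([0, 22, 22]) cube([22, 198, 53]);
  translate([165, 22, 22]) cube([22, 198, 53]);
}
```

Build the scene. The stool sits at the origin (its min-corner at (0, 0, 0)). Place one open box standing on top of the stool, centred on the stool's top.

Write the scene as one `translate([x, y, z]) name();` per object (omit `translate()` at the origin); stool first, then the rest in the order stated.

stool();
translate([42, 24, 426]) open_box();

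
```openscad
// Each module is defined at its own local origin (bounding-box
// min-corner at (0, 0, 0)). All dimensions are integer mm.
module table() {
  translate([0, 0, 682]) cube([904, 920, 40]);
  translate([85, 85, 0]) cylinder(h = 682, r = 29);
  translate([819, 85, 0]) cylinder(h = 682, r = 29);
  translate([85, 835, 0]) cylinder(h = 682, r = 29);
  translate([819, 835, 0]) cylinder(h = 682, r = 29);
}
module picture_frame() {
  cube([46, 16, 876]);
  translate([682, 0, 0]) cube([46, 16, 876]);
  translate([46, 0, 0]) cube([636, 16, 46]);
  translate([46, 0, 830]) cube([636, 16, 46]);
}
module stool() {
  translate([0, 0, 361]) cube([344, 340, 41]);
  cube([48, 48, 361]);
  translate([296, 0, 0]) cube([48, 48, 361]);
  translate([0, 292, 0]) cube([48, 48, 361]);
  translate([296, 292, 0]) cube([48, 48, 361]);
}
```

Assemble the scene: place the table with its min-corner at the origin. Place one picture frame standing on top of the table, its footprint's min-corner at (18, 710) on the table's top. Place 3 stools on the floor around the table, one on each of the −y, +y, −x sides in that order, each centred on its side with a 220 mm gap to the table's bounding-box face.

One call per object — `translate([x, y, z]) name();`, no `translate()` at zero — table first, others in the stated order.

table();
translate([18, 710, 722]) picture_frame();
translate([280, -560, 0]) stool();
translate([280, 1140, 0]) stool();
translate([-564, 290, 0]) stool();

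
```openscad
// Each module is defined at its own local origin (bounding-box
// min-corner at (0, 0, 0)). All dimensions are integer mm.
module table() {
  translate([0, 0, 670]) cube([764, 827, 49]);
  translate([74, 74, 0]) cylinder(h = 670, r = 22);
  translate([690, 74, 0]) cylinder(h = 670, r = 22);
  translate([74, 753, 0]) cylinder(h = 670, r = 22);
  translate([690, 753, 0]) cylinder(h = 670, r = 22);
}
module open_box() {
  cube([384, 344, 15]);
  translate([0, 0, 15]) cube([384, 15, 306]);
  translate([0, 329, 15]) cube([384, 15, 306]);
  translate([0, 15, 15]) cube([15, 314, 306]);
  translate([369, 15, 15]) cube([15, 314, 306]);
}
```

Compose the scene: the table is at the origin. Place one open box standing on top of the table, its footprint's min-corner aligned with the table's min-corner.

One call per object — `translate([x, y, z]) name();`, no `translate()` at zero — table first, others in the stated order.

table();
translate([0, 0, 719]) open_box();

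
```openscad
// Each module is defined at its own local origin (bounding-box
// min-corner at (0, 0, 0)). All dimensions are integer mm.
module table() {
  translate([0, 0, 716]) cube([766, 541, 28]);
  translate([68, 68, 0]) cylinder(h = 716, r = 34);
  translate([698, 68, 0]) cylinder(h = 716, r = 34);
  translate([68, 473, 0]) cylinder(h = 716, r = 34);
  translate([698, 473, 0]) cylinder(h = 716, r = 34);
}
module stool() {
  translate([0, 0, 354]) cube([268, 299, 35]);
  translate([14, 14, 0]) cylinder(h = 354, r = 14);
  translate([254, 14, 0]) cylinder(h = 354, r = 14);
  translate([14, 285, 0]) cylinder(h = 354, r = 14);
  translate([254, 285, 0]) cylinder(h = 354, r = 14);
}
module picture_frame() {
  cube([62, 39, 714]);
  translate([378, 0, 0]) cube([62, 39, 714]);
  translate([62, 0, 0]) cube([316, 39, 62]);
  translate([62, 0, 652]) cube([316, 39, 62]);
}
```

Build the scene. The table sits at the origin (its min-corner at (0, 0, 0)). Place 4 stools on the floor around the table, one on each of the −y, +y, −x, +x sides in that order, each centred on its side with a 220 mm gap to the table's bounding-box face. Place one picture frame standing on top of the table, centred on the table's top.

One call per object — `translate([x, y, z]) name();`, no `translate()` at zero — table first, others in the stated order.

table();
translate([249, -519, 0]) stool();
translate([249, 761, 0]) stool();
translate([-488, 121, 0]) stool();
translate([986, 121, 0]) stool();
translate([163, 251, 744]) picture_frame();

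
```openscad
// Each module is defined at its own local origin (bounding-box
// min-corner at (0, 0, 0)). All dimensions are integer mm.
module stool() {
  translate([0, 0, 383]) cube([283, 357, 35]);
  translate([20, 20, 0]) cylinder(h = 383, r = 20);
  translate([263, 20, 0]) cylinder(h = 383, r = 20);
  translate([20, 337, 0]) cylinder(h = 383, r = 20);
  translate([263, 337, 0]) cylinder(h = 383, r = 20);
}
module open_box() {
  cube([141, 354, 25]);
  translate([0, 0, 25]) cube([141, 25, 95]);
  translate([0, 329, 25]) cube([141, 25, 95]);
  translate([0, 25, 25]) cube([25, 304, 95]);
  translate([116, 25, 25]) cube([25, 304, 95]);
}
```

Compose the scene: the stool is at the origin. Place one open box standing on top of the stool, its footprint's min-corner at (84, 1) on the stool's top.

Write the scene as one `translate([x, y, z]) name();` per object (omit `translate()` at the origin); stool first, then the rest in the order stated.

stool();
translate([84, 1, 418]) open_box();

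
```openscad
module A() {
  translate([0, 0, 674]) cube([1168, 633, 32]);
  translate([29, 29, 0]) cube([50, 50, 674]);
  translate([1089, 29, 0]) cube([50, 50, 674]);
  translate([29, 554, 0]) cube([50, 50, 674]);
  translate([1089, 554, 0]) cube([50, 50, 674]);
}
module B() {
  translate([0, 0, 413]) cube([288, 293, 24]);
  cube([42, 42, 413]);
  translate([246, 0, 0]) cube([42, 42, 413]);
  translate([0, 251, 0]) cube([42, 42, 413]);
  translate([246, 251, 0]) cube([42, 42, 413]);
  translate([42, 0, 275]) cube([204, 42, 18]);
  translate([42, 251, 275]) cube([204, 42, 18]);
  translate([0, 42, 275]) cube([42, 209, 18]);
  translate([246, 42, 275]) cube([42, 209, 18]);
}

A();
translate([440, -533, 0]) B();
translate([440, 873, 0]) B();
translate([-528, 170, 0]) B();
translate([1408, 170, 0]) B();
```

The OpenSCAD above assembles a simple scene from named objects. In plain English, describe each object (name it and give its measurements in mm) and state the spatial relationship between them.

A is a rectangular dining table. The top is 1168×633×32 mm with its upper surface at z = 706 mm. It stands on four 50×50 mm square legs, each inset 29 mm from the nearest pair of top edges, running from the floor to the underside of the top.

B is a four-legged stool. The seat is 288×293 mm, 24 mm thick, top at z = 437 mm. It stands on four square legs, each 42×42 mm in cross-section, from z = 0 to the seat underside, each flush with a corner of the seat. Four stretchers, 42 mm wide and 18 mm tall, connect adjacent legs with their undersides at z = 275 mm, each running between the inner faces of the legs it joins and aligned with the legs' outer faces on the other axis.

Four stools sit around the table at the −y, +y, −x, +x sides.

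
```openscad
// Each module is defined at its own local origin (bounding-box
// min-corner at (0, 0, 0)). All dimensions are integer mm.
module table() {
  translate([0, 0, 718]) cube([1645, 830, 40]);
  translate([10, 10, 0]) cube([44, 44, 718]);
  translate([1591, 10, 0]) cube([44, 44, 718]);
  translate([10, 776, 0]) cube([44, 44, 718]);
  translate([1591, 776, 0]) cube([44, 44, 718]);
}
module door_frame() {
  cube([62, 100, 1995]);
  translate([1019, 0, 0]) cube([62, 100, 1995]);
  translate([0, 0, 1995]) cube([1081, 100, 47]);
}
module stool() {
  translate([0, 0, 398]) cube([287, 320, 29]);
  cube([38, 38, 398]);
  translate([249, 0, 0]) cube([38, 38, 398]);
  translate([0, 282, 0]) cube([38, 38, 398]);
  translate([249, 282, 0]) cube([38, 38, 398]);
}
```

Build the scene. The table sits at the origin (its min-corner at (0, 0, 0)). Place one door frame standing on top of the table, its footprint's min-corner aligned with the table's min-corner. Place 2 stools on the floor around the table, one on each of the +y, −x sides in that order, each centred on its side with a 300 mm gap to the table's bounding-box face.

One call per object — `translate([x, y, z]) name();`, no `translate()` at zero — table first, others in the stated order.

table();
translate([0, 0, 758]) door_frame();
translate([679, 1130, 0]) stool();
translate([-587, 255, 0]) stool();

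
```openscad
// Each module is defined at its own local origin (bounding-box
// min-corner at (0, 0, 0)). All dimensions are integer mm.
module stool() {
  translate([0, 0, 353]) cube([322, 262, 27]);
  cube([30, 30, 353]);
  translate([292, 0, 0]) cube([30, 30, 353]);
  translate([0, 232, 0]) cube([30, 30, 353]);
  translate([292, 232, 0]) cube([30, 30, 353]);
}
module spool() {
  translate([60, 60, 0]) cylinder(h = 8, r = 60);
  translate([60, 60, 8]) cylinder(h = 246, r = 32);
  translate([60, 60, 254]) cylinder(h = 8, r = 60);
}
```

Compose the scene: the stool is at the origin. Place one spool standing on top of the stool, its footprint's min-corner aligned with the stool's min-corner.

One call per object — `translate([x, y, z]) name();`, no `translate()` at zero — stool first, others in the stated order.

stool();
translate([0, 0, 380]) spool();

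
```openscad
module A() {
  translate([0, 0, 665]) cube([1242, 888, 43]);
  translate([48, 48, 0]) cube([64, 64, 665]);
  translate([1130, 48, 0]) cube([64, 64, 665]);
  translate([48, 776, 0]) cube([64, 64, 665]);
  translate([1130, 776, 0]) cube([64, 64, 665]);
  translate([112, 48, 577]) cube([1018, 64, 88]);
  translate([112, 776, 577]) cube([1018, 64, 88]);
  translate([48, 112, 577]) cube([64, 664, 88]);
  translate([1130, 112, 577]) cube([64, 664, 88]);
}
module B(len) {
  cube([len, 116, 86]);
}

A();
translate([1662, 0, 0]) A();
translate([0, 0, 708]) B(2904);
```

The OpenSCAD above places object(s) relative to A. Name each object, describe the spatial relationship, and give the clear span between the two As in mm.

A is a table. B is a beam. A beam spans the tops of two tables. The clear span between the two tables is 420 mm.

Second table starts at x = 1662; first ends at x = 1242; clear span = 1662 − 1242 = 420 mm.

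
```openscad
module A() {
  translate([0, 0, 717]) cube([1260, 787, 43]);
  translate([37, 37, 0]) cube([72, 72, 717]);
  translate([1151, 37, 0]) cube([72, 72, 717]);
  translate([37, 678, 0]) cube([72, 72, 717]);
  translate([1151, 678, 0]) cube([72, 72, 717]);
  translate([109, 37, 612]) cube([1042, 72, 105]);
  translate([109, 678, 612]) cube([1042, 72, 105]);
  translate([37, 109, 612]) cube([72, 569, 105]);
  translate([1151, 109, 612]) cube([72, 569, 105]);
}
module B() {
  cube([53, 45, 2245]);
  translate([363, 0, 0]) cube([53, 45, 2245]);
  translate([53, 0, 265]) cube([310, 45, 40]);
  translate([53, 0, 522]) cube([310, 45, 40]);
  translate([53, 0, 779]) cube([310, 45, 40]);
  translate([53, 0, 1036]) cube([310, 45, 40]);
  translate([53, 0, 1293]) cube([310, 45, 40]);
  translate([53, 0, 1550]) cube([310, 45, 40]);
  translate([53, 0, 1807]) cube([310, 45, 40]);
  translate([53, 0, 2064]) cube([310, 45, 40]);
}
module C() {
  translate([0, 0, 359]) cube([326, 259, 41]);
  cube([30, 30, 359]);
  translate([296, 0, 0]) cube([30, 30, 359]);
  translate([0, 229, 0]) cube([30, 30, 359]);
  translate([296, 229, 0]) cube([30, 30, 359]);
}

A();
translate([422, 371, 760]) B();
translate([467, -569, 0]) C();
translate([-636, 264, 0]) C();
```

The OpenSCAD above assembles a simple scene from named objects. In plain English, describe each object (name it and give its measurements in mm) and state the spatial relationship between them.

A is a table with a 1260×787 mm rectangular top, 43 mm thick, top surface at z = 760 mm, supported by four 72×72 mm square legs, each inset 37 mm from the nearest pair of top edges, running from the floor. Four apron rails, 72 mm thick and 105 mm tall, run between adjacent legs with their top edges flush with the underside of the top and their outer faces flush with the legs' outer faces.

B is a straight ladder. Two 53×45 mm vertical rails, 2245 mm tall, stand 416 mm apart (outside-to-outside) with their front faces coplanar on the −y side. 8 rungs, each 45 mm deep and 40 mm tall, span between the inner faces of the rails, front faces flush with the rails. The lowest rung's underside is at z = 265 mm and rungs are spaced 257 mm apart (underside to underside).

C is a simple wooden stool: a rectangular seat 326 mm (x) by 259 mm (y), 41 mm thick, top face at z = 400 mm, on four square legs, each 30×30 mm in cross-section. The legs rest on z = 0, each flush with a corner of the seat.

The ladder is on top of the table, centred. Two stools sit around the table at the −y, −x sides.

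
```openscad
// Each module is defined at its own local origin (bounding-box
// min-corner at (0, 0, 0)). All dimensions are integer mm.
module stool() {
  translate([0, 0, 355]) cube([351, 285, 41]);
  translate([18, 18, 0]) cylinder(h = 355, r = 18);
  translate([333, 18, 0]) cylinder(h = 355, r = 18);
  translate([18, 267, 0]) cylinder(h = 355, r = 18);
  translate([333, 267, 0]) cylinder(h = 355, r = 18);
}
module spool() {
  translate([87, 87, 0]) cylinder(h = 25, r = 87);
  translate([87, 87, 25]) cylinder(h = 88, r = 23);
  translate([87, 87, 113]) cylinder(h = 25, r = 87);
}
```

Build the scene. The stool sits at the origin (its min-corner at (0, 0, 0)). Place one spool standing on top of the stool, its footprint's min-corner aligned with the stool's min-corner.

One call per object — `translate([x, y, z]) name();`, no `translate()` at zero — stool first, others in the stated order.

stool();
translate([0, 0, 396]) spool();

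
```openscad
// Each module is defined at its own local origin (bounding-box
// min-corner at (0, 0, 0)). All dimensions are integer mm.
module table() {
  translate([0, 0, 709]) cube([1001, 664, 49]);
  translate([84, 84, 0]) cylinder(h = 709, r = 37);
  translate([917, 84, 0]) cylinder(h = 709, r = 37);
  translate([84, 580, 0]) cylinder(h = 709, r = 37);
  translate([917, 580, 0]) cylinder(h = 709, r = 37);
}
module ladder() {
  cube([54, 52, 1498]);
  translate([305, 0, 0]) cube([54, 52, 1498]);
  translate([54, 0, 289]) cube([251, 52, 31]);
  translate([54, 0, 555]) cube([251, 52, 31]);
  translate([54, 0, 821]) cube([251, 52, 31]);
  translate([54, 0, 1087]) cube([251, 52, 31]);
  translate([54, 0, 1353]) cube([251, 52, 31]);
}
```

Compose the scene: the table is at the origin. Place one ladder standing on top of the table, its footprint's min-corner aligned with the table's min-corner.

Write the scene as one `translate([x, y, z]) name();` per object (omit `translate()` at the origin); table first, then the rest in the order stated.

table();
translate([0, 0, 758]) ladder();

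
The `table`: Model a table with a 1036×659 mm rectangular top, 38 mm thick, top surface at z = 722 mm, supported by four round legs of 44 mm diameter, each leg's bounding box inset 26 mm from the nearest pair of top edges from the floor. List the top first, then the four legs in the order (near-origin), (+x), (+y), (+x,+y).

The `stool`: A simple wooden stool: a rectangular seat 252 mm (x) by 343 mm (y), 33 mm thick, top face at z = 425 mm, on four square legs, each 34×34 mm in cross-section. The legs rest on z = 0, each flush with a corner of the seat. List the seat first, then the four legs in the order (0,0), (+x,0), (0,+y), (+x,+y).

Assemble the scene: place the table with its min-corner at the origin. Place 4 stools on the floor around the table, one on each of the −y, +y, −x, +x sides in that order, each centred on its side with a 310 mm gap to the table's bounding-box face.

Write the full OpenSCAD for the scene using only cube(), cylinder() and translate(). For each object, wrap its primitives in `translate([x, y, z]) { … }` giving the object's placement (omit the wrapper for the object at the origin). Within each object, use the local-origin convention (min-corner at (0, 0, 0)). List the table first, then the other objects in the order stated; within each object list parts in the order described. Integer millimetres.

translate([0, 0, 684]) cube([1036, 659, 38]);
translate([48, 48, 0]) cylinder(h = 684, r = 22);
translate([988, 48, 0]) cylinder(h = 684, r = 22);
translate([48, 611, 0]) cylinder(h = 684, r = 22);
translate([988, 611, 0]) cylinder(h = 684, r = 22);
translate([392, -653, 0]) {
  translate([0, 0, 392]) cube([252, 343, 33]);
  cube([34, 34, 392]);
  translate([218, 0, 0]) cube([34, 34, 392]);
  translate([0, 309, 0]) cube([34, 34, 392]);
  translate([218, 309, 0]) cube([34, 34, 392]);
}
translate([392, 969, 0]) {
  translate([0, 0, 392]) cube([252, 343, 33]);
  cube([34, 34, 392]);
  translate([218, 0, 0]) cube([34, 34, 392]);
  translate([0, 309, 0]) cube([34, 34, 392]);
  translate([218, 309, 0]) cube([34, 34, 392]);
}
translate([-562, 158, 0]) {
  translate([0, 0, 392]) cube([252, 343, 33]);
  cube([34, 34, 392]);
  translate([218, 0, 0]) cube([34, 34, 392]);
  translate([0, 309, 0]) cube([34, 34, 392]);
  translate([218, 309, 0]) cube([34, 34, 392]);
}
translate([1346, 158, 0]) {
  translate([0, 0, 392]) cube([252, 343, 33]);
  cube([34, 34, 392]);
  translate([218, 0, 0]) cube([34, 34, 392]);
  translate([0, 309, 0]) cube([34, 34, 392]);
  translate([218, 309, 0]) cube([34, 34, 392]);
}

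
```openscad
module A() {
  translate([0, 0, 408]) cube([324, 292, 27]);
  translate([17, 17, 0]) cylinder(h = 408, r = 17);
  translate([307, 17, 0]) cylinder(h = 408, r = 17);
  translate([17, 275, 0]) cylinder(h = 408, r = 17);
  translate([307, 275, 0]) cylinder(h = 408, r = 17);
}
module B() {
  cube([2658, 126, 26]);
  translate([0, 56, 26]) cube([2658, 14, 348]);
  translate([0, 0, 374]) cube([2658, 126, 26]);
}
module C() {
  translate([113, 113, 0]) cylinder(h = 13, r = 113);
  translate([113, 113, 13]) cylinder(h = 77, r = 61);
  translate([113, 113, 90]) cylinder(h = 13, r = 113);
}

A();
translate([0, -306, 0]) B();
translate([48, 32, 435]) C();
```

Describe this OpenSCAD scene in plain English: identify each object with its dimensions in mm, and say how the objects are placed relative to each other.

A is a four-legged stool. The seat is 324×292 mm, 27 mm thick, top at z = 435 mm. It stands on four round legs, each 34 mm in diameter, from z = 0 to the seat underside, each leg's axis is inset half a diameter from the nearest pair of seat edges (so the leg's bounding box is flush with the corner).

B is an I-beam lying along x, 2658 mm long. Overall section height 400 mm. Two flanges 126 mm wide (y) and 26 mm thick, one on the floor and one at the top; a web 14 mm thick runs between them, centred on the flange width.

C is a spool: two coaxial disc flanges of radius 113 mm and thickness 13 mm, joined by a core cylinder of radius 61 mm and height 77 mm. The lower flange rests on z = 0 and the three cylinders share a vertical axis.

The I-beam is on the floor beside the stool on its −y side. The spool is on top of the stool.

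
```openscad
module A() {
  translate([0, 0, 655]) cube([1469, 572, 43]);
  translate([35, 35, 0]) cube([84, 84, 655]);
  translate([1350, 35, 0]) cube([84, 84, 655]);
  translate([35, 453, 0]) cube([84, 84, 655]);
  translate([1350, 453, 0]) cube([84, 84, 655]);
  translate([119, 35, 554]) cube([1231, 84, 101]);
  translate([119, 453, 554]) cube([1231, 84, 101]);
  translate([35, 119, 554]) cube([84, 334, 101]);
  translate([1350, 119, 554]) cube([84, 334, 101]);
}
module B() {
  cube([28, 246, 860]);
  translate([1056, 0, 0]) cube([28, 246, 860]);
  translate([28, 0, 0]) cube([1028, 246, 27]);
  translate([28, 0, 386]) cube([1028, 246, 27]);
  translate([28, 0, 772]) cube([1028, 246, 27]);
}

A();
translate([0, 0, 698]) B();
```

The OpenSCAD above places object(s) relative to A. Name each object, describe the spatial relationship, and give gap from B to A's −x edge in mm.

The bookshelf's min-x is at 0; the table's min-x is 0; gap = 0 mm.

A is a table. B is a bookshelf. The bookshelf is on top of the table. The gap from the bookshelf to the table's −x edge is 0 mm.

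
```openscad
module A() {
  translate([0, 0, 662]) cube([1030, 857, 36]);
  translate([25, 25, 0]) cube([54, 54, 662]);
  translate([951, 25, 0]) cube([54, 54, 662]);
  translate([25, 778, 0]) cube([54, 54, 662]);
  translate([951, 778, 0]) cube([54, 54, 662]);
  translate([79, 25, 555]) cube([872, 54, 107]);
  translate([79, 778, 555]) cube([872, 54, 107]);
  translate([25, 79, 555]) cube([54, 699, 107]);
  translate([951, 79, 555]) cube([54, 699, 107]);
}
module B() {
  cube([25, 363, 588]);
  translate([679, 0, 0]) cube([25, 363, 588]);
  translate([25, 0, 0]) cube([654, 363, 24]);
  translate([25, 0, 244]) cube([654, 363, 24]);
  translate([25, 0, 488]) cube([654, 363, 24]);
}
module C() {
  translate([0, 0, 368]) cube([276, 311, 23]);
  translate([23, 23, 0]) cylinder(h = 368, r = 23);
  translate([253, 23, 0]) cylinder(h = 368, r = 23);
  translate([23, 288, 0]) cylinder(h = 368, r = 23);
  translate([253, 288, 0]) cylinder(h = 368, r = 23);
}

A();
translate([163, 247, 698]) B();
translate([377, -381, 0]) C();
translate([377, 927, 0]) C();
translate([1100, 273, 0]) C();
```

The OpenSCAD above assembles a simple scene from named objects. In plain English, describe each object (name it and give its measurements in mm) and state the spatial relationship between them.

A is a rectangular dining table. The top is 1030×857×36 mm with its upper surface at z = 698 mm. It stands on four 54×54 mm square legs, each inset 25 mm from the nearest pair of top edges, running from the floor to the underside of the top. Four apron rails, 54 mm thick and 107 mm tall, run between adjacent legs with their top edges flush with the underside of the top and their outer faces flush with the legs' outer faces.

B is an open bookshelf. Two side panels, each 25 mm thick, 363 mm deep and 588 mm tall, stand 704 mm apart (outside-to-outside). Between them sit 3 shelves, each 24 mm thick and 363 mm deep, spanning the full gap between the sides. The bottom shelf rests on the floor (its underside at z = 0) and the clear gap between one shelf's top and the next shelf's underside is 220 mm.

C is a simple wooden stool: a rectangular seat 276 mm (x) by 311 mm (y), 23 mm thick, top face at z = 391 mm, on four round legs, each 46 mm in diameter. The legs rest on z = 0, each leg's axis is inset half a diameter from the nearest pair of seat edges (so the leg's bounding box is flush with the corner).

The bookshelf is on top of the table, centred. Three stools sit around the table at the −y, +y, +x sides.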